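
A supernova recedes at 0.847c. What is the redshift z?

β = 0.847
(1+β)/(1-β) = 1.847/0.153 = 12.07
√(12.07) = 3.474
z = 3.474 - 1 = 2.474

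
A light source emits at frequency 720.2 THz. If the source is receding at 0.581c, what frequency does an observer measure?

β = v/c = 0.581
(1-β)/(1+β) = 0.419/1.581 = 0.2650
Doppler factor = √(0.2650) = 0.5148
f_obs = 720.2 × 0.5148 = 370.8 THz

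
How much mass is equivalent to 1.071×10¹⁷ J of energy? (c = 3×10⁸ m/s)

From E = mc², we get m = E/c²
c² = (3×10⁸)² = 9×10¹⁶ m²/s²
m = 1.071×10¹⁷ / 9×10¹⁶ = 1.190 kg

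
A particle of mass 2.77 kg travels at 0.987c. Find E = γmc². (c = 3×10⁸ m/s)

γ = 1/√(1 - 0.987²) = 6.222
mc² = 2.77 × (3×10⁸)² = 2.493×10¹⁷ J
E = γmc² = 6.222 × 2.493×10¹⁷ = 1.551×10¹⁸ J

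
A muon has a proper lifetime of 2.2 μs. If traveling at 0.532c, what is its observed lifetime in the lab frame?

Proper lifetime τ₀ = 2.2 μs
γ = 1/√(1 - 0.532²) = 1.181
τ = γτ₀ = 1.181 × 2.2 μs = 2.598 μs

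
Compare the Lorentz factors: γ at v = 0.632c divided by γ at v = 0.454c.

γ₁ = 1/√(1 - 0.632²) = 1.290
γ₂ = 1/√(1 - 0.454²) = 1.122
γ₁/γ₂ = 1.290/1.122 = 1.150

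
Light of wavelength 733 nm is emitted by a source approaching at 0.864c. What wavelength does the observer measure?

β = 0.864
Wavelength Doppler factor = √(0.136/1.864) = √(0.07296) = 0.2701
λ_obs = 733 × 0.2701 = 198.0 nm (blueshift)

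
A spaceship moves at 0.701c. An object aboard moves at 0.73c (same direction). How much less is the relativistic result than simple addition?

Classical: u' + v = 0.73 + 0.701 = 1.431c
Relativistic: u = (0.73 + 0.701)/(1 + 0.51173) = 1.431/1.51173 = 0.9466c
Difference: 1.431 - 0.9466 = 0.4844c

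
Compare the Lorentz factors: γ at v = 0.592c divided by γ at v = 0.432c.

γ₁ = 1/√(1 - 0.592²) = 1.241
γ₂ = 1/√(1 - 0.432²) = 1.109
γ₁/γ₂ = 1.241/1.109 = 1.119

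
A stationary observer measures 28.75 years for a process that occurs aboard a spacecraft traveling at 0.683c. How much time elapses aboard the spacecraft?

Dilated time Δt = 28.75 years
γ = 1/√(1 - 0.683²) = 1.369
Δt₀ = Δt/γ = 28.75/1.369 = 21.00 years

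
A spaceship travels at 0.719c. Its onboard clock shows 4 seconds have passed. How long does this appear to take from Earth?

Proper time Δt₀ = 4 seconds
γ = 1/√(1 - 0.719²) = 1.4388
Δt = γΔt₀ = 1.4388 × 4 = 5.755 seconds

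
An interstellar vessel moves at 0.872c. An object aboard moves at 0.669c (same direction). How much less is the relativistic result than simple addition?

Classical: u' + v = 0.669 + 0.872 = 1.541c
Relativistic: u = (0.669 + 0.872)/(1 + 0.583368) = 1.541/1.583368 = 0.9732c
Difference: 1.541 - 0.9732 = 0.5678c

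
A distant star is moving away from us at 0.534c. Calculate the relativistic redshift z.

β = 0.534
(1+β)/(1-β) = 1.534/0.466 = 3.2918
√(3.2918) = 1.8143
z = 1.8143 - 1 = 0.8143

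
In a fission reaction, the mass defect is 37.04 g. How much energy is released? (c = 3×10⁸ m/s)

Convert mass defect: Δm = 37.04 g = 0.03704 kg
E = Δm·c² = 0.03704 × (3×10⁸)²
= 0.03704 × 9×10¹⁶ = 3.334×10¹⁵ J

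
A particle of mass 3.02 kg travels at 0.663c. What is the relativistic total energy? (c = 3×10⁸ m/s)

γ = 1/√(1 - 0.663²) = 1.336
mc² = 3.02 × (3×10⁸)² = 2.718×10¹⁷ J
E = γmc² = 1.336 × 2.718×10¹⁷ = 3.631×10¹⁷ J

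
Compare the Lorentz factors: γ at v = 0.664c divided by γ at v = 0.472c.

γ₁ = 1/√(1 - 0.664²) = 1.337
γ₂ = 1/√(1 - 0.472²) = 1.134
γ₁/γ₂ = 1.337/1.134 = 1.179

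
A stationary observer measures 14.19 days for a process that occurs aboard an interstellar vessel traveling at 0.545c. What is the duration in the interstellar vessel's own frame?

Dilated time Δt = 14.19 days
γ = 1/√(1 - 0.545²) = 1.1927
Δt₀ = Δt/γ = 14.19/1.1927 = 11.90 days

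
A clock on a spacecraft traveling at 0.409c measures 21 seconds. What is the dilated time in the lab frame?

Proper time Δt₀ = 21 seconds
γ = 1/√(1 - 0.409²) = 1.0958
Δt = γΔt₀ = 1.0958 × 21 = 23.01 seconds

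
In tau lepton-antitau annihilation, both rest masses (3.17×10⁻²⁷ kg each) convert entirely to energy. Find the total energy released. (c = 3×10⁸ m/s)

Both particles have the same rest mass, so total mass = 2m
E = 2m·c² = 2 × 3.17×10⁻²⁷ × (3×10⁸)²
= 2 × 3.17×10⁻²⁷ × 9×10¹⁶
= 5.706×10⁻¹⁰ J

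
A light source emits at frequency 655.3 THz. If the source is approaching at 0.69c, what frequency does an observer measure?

β = v/c = 0.69
(1+β)/(1-β) = 1.69/0.31 = 5.452
Doppler factor = √(5.452) = 2.335
f_obs = 655.3 × 2.335 = 1530 THz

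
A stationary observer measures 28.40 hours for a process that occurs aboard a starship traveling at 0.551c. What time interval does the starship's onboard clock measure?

Dilated time Δt = 28.40 hours
γ = 1/√(1 - 0.551²) = 1.1983
Δt₀ = Δt/γ = 28.40/1.1983 = 23.70 hours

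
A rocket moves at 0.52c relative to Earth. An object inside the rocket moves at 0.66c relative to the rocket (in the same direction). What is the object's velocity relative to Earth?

u = (u' + v)/(1 + u'v/c²)
Numerator: 0.66 + 0.52 = 1.18
Denominator: 1 + 0.3432 = 1.3432
u = 1.18/1.3432 = 0.8785c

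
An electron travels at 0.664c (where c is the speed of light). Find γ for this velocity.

v/c = 0.664, so (v/c)² = 0.440896
1 - (v/c)² = 0.559104
γ = 1/√(0.559104) = 1.337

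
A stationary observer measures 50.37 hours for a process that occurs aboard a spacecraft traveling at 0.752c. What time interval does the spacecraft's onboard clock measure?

Dilated time Δt = 50.37 hours
γ = 1/√(1 - 0.752²) = 1.517
Δt₀ = Δt/γ = 50.37/1.517 = 33.20 hours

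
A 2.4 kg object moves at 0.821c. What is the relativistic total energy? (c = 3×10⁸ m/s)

γ = 1/√(1 - 0.821²) = 1.7515
mc² = 2.4 × (3×10⁸)² = 2.160×10¹⁷ J
E = γmc² = 1.7515 × 2.160×10¹⁷ = 3.783×10¹⁷ J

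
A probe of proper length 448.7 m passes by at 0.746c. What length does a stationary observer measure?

Proper length L₀ = 448.7 m
γ = 1/√(1 - 0.746²) = 1.5016
L = L₀/γ = 448.7/1.5016 = 298.8 m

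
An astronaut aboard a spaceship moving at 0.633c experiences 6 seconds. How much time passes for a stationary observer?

Proper time Δt₀ = 6 seconds
γ = 1/√(1 - 0.633²) = 1.2917
Δt = γΔt₀ = 1.2917 × 6 = 7.750 seconds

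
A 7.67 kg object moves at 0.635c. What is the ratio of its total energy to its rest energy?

E = γmc², E₀ = mc²
E/E₀ = γ = 1/√(1 - 0.635²) = 1.294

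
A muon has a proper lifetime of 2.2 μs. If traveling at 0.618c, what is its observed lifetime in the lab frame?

Proper lifetime τ₀ = 2.2 μs
γ = 1/√(1 - 0.618²) = 1.272
τ = γτ₀ = 1.272 × 2.2 μs = 2.798 μs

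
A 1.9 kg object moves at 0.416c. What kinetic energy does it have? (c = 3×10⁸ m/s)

γ = 1/√(1 - 0.416²) = 1.09967
γ - 1 = 0.09967
KE = (γ-1)mc² = 0.09967 × 1.9 × (3×10⁸)² = 1.704×10¹⁶ J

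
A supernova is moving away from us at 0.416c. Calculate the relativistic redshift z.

β = 0.416
(1+β)/(1-β) = 1.416/0.584 = 2.4247
√(2.4247) = 1.5571
z = 1.5571 - 1 = 0.5571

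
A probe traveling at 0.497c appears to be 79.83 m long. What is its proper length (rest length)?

Contracted length L = 79.83 m
γ = 1/√(1 - 0.497²) = 1.1524
L₀ = γL = 1.1524 × 79.83 = 92.00 m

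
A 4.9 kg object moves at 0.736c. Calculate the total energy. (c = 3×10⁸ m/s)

γ = 1/√(1 - 0.736²) = 1.477
mc² = 4.9 × (3×10⁸)² = 4.410×10¹⁷ J
E = γmc² = 1.477 × 4.410×10¹⁷ = 6.514×10¹⁷ J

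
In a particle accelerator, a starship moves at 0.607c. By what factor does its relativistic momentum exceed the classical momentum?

p_rel = γmv, p_class = mv
Ratio = γ = 1/√(1 - 0.607²)
= 1/√(0.631551) = 1.258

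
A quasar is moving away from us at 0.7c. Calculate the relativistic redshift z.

β = 0.7
(1+β)/(1-β) = 1.7/0.3 = 5.6667
√(5.6667) = 2.380
z = 2.380 - 1 = 1.380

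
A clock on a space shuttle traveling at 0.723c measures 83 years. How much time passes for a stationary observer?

Proper time Δt₀ = 83 years
γ = 1/√(1 - 0.723²) = 1.447
Δt = γΔt₀ = 1.447 × 83 = 120.1 years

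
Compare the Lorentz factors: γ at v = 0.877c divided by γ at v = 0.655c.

γ₁ = 1/√(1 - 0.877²) = 2.081
γ₂ = 1/√(1 - 0.655²) = 1.323
γ₁/γ₂ = 2.081/1.323 = 1.573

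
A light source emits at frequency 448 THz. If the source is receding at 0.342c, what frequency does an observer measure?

β = v/c = 0.342
(1-β)/(1+β) = 0.658/1.342 = 0.4903
Doppler factor = √(0.4903) = 0.7002
f_obs = 448 × 0.7002 = 313.7 THz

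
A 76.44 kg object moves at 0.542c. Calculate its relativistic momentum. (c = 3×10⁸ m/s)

γ = 1/√(1 - 0.542²) = 1.190
v = 0.542 × 3×10⁸ = 1.626×10⁸ m/s
p = γmv = 1.190 × 76.44 × 1.626×10⁸ = 1.479×10¹⁰ kg·m/s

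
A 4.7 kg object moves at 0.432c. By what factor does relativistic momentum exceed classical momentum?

p_rel = γmv, p_class = mv
Ratio = γ = 1/√(1 - 0.432²) = 1.109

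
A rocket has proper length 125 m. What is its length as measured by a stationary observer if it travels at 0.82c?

Proper length L₀ = 125 m
γ = 1/√(1 - 0.82²) = 1.747
L = L₀/γ = 125/1.747 = 71.55 m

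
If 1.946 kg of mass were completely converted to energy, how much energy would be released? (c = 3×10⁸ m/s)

Using E = mc²:
c² = (3×10⁸)² = 9×10¹⁶ m²/s²
E = 1.946 × 9×10¹⁶ = 1.751×10¹⁷ J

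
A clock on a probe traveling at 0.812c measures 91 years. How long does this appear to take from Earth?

Proper time Δt₀ = 91 years
γ = 1/√(1 - 0.812²) = 1.713
Δt = γΔt₀ = 1.713 × 91 = 155.9 years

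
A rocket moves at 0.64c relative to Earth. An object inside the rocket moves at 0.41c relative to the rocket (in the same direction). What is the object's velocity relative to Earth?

u = (u' + v)/(1 + u'v/c²)
Numerator: 0.41 + 0.64 = 1.05
Denominator: 1 + 0.2624 = 1.2624
u = 1.05/1.2624 = 0.8317c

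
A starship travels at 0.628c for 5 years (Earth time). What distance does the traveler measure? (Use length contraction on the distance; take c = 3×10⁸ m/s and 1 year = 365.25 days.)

Earth distance: d = v × t = 0.628c × 5 yr = 2.9727×10¹⁶ m
γ = 1.2850
d' = d/γ = 2.9727×10¹⁶/1.2850 = 2.313×10¹⁶ m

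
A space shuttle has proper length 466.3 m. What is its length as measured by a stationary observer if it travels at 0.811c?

Proper length L₀ = 466.3 m
γ = 1/√(1 - 0.811²) = 1.709
L = L₀/γ = 466.3/1.709 = 272.8 m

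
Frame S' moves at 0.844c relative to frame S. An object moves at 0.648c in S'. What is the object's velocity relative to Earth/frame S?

u = (u' + v)/(1 + u'v/c²)
Numerator: 0.648 + 0.844 = 1.492
Denominator: 1 + 0.546912 = 1.546912
u = 1.492/1.546912 = 0.9645c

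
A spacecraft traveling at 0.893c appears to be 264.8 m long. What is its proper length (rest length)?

Contracted length L = 264.8 m
γ = 1/√(1 - 0.893²) = 2.222
L₀ = γL = 2.222 × 264.8 = 588.4 m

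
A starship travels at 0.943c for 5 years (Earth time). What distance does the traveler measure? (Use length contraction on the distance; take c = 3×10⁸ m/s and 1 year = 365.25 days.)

Earth distance: d = v × t = 0.943c × 5 yr = 4.464×10¹⁶ m
γ = 3.005
d' = d/γ = 4.464×10¹⁶/3.005 = 1.486×10¹⁶ m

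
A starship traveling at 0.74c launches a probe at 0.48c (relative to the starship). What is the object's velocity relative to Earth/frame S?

u = (u' + v)/(1 + u'v/c²)
Numerator: 0.48 + 0.74 = 1.22
Denominator: 1 + 0.3552 = 1.3552
u = 1.22/1.3552 = 0.9002c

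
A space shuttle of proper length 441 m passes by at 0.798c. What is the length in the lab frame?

Proper length L₀ = 441 m
γ = 1/√(1 - 0.798²) = 1.659
L = L₀/γ = 441/1.659 = 265.8 m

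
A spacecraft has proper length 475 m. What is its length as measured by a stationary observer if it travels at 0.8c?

Proper length L₀ = 475 m
γ = 1/√(1 - 0.8²) = 1.6667
L = L₀/γ = 475/1.6667 = 285.0 m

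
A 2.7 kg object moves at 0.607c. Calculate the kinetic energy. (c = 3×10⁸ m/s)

γ = 1/√(1 - 0.607²) = 1.258334
γ - 1 = 0.258334
KE = (γ-1)mc² = 0.258334 × 2.7 × (3×10⁸)² = 6.278×10¹⁶ J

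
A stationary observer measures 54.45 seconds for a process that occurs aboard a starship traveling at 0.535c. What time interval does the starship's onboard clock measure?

Dilated time Δt = 54.45 seconds
γ = 1/√(1 - 0.535²) = 1.1836
Δt₀ = Δt/γ = 54.45/1.1836 = 46.00 seconds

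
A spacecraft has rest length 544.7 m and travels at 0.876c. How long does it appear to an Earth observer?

Proper length L₀ = 544.7 m
γ = 1/√(1 - 0.876²) = 2.0734
L = L₀/γ = 544.7/2.0734 = 262.7 m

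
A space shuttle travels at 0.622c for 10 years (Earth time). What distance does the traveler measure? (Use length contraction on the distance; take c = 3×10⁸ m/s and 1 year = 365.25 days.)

Earth distance: d = v × t = 0.622c × 10 yr = 5.8886×10¹⁶ m
γ = 1.2771
d' = d/γ = 5.8886×10¹⁶/1.2771 = 4.611×10¹⁶ m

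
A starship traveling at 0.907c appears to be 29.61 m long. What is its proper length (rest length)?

Contracted length L = 29.61 m
γ = 1/√(1 - 0.907²) = 2.3746
L₀ = γL = 2.3746 × 29.61 = 70.31 m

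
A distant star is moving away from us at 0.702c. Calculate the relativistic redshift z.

β = 0.702
(1+β)/(1-β) = 1.702/0.298 = 5.711
√(5.711) = 2.390
z = 2.390 - 1 = 1.390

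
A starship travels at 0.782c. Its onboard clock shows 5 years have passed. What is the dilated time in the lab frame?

Proper time Δt₀ = 5 years
γ = 1/√(1 - 0.782²) = 1.6044
Δt = γΔt₀ = 1.6044 × 5 = 8.022 years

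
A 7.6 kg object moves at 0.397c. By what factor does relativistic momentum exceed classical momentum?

p_rel = γmv, p_class = mv
Ratio = γ = 1/√(1 - 0.397²) = 1.090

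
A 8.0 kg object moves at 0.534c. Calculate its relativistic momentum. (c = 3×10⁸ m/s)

γ = 1/√(1 - 0.534²) = 1.183
v = 0.534 × 3×10⁸ = 1.602×10⁸ m/s
p = γmv = 1.183 × 8.0 × 1.602×10⁸ = 1.516×10⁹ kg·m/s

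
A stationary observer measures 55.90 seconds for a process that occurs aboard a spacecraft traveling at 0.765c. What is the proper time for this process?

Dilated time Δt = 55.90 seconds
γ = 1/√(1 - 0.765²) = 1.5527
Δt₀ = Δt/γ = 55.90/1.5527 = 36.00 seconds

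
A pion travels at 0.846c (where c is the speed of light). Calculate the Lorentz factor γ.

v/c = 0.846, so (v/c)² = 0.715716
1 - (v/c)² = 0.284284
γ = 1/√(0.284284) = 1.876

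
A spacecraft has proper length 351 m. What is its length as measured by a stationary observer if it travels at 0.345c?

Proper length L₀ = 351 m
γ = 1/√(1 - 0.345²) = 1.065414
L = L₀/γ = 351/1.065414 = 329.4 m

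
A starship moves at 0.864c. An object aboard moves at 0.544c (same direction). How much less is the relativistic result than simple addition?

Classical: u' + v = 0.544 + 0.864 = 1.408c
Relativistic: u = (0.544 + 0.864)/(1 + 0.470016) = 1.408/1.470016 = 0.9578c
Difference: 1.408 - 0.9578 = 0.4502c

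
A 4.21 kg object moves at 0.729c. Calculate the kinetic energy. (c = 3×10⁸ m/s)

γ = 1/√(1 - 0.729²) = 1.4609
γ - 1 = 0.4609
KE = (γ-1)mc² = 0.4609 × 4.21 × (3×10⁸)² = 1.746×10¹⁷ J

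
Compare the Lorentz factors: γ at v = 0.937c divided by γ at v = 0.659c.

γ₁ = 1/√(1 - 0.937²) = 2.863
γ₂ = 1/√(1 - 0.659²) = 1.330
γ₁/γ₂ = 2.863/1.330 = 2.153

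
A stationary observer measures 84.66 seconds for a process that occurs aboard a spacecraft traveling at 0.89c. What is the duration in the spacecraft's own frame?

Dilated time Δt = 84.66 seconds
γ = 1/√(1 - 0.89²) = 2.193
Δt₀ = Δt/γ = 84.66/2.193 = 38.60 seconds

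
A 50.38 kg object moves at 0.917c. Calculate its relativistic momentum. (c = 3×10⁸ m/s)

γ = 1/√(1 - 0.917²) = 2.507
v = 0.917 × 3×10⁸ = 2.751×10⁸ m/s
p = γmv = 2.507 × 50.38 × 2.751×10⁸ = 3.475×10¹⁰ kg·m/s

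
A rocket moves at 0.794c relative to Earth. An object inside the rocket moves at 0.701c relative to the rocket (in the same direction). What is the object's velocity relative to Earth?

u = (u' + v)/(1 + u'v/c²)
Numerator: 0.701 + 0.794 = 1.495
Denominator: 1 + 0.556594 = 1.556594
u = 1.495/1.556594 = 0.9604c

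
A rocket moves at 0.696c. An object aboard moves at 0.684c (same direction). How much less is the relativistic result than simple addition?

Classical: u' + v = 0.684 + 0.696 = 1.38c
Relativistic: u = (0.684 + 0.696)/(1 + 0.476064) = 1.38/1.476064 = 0.9349c
Difference: 1.38 - 0.9349 = 0.4451c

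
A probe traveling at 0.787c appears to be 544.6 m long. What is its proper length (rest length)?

Contracted length L = 544.6 m
γ = 1/√(1 - 0.787²) = 1.6209
L₀ = γL = 1.6209 × 544.6 = 882.7 m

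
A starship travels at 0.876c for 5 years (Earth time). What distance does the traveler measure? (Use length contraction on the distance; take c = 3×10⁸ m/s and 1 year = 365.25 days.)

Earth distance: d = v × t = 0.876c × 5 yr = 4.147×10¹⁶ m
γ = 2.073
d' = d/γ = 4.147×10¹⁶/2.073 = 2.000×10¹⁶ m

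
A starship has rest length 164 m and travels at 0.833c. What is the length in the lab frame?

Proper length L₀ = 164 m
γ = 1/√(1 - 0.833²) = 1.8074
L = L₀/γ = 164/1.8074 = 90.74 m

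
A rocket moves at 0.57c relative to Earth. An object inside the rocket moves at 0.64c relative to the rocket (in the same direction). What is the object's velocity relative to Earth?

u = (u' + v)/(1 + u'v/c²)
Numerator: 0.64 + 0.57 = 1.21
Denominator: 1 + 0.3648 = 1.3648
u = 1.21/1.3648 = 0.8866c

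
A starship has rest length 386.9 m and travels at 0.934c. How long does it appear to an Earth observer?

Proper length L₀ = 386.9 m
γ = 1/√(1 - 0.934²) = 2.799
L = L₀/γ = 386.9/2.799 = 138.2 m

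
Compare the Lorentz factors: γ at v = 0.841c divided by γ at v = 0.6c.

γ₁ = 1/√(1 - 0.841²) = 1.8483
γ₂ = 1/√(1 - 0.6²) = 1.2500
γ₁/γ₂ = 1.8483/1.2500 = 1.479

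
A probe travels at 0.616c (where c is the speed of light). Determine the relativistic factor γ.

v/c = 0.616, so (v/c)² = 0.379456
1 - (v/c)² = 0.620544
γ = 1/√(0.620544) = 1.269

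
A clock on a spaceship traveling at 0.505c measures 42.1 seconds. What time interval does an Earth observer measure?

Proper time Δt₀ = 42.1 seconds
γ = 1/√(1 - 0.505²) = 1.1586
Δt = γΔt₀ = 1.1586 × 42.1 = 48.78 seconds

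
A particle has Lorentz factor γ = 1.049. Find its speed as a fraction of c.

From γ = 1/√(1 - v²/c²):
1/γ² = 1/1.049² = 0.90876
v²/c² = 1 - 0.90876 = 0.09124
v/c = √(0.09124) = 0.3021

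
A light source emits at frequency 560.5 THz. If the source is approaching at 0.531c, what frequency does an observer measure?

β = v/c = 0.531
(1+β)/(1-β) = 1.531/0.469 = 3.264
Doppler factor = √(3.264) = 1.807
f_obs = 560.5 × 1.807 = 1013 THz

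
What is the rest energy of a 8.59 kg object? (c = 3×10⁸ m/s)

c² = (3×10⁸)² = 9.000×10¹⁶ m²/s²
E₀ = mc² = 8.59 × 9.000×10¹⁶ = 7.731×10¹⁷ J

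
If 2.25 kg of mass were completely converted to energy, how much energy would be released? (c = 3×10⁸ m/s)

Using E = mc²:
c² = (3×10⁸)² = 9×10¹⁶ m²/s²
E = 2.25 × 9×10¹⁶ = 2.025×10¹⁷ J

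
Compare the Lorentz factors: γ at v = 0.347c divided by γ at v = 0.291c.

γ₁ = 1/√(1 - 0.347²) = 1.066
γ₂ = 1/√(1 - 0.291²) = 1.045
γ₁/γ₂ = 1.066/1.045 = 1.020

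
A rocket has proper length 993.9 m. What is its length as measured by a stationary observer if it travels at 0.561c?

Proper length L₀ = 993.9 m
γ = 1/√(1 - 0.561²) = 1.208
L = L₀/γ = 993.9/1.208 = 822.8 m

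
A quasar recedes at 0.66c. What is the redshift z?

β = 0.66
(1+β)/(1-β) = 1.66/0.34 = 4.882
√(4.882) = 2.210
z = 2.210 - 1 = 1.210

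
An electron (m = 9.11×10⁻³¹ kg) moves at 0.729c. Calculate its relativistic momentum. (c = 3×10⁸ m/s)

γ = 1/√(1 - 0.729²) = 1.461
v = 0.729 × 3×10⁸ = 2.187×10⁸ m/s
p = γmv = 1.461 × 9.11×10⁻³¹ × 2.187×10⁸ = 2.911×10⁻²² kg·m/s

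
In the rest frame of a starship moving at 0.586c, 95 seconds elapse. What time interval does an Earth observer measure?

Proper time Δt₀ = 95 seconds
γ = 1/√(1 - 0.586²) = 1.234
Δt = γΔt₀ = 1.234 × 95 = 117.2 seconds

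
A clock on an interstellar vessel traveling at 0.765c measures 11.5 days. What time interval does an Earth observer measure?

Proper time Δt₀ = 11.5 days
γ = 1/√(1 - 0.765²) = 1.553
Δt = γΔt₀ = 1.553 × 11.5 = 17.86 days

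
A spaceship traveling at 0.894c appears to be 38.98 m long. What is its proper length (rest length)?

Contracted length L = 38.98 m
γ = 1/√(1 - 0.894²) = 2.232
L₀ = γL = 2.232 × 38.98 = 87.00 m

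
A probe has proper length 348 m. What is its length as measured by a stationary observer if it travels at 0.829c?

Proper length L₀ = 348 m
γ = 1/√(1 - 0.829²) = 1.788
L = L₀/γ = 348/1.788 = 194.6 m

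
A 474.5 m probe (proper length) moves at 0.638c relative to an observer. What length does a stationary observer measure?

Proper length L₀ = 474.5 m
γ = 1/√(1 - 0.638²) = 1.2986
L = L₀/γ = 474.5/1.2986 = 365.4 m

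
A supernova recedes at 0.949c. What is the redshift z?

β = 0.949
(1+β)/(1-β) = 1.949/0.051 = 38.22
√(38.22) = 6.182
z = 6.182 - 1 = 5.182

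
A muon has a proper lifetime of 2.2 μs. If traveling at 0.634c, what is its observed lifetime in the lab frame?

Proper lifetime τ₀ = 2.2 μs
γ = 1/√(1 - 0.634²) = 1.293
τ = γτ₀ = 1.293 × 2.2 μs = 2.845 μs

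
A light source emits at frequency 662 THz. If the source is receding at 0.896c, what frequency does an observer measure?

β = v/c = 0.896
(1-β)/(1+β) = 0.104/1.896 = 0.05485
Doppler factor = √(0.05485) = 0.2342
f_obs = 662 × 0.2342 = 155.0 THz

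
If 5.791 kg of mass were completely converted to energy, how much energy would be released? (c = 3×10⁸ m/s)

Using E = mc²:
c² = (3×10⁸)² = 9×10¹⁶ m²/s²
E = 5.791 × 9×10¹⁶ = 5.212×10¹⁷ J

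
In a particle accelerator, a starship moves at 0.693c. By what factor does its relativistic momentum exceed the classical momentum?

p_rel = γmv, p_class = mv
Ratio = γ = 1/√(1 - 0.693²)
= 1/√(0.519751) = 1.387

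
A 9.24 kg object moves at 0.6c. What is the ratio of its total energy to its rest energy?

E = γmc², E₀ = mc²
E/E₀ = γ = 1/√(1 - 0.6²) = 1.250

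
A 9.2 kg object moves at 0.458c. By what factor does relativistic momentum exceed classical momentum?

p_rel = γmv, p_class = mv
Ratio = γ = 1/√(1 - 0.458²) = 1.125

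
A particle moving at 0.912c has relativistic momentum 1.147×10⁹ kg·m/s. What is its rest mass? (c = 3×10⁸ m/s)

γ = 1/√(1 - 0.912²) = 2.438
v = 0.912 × 3×10⁸ = 2.736×10⁸ m/s
m = p/(γv) = 1.147×10⁹/(2.438 × 2.736×10⁸) = 1.720 kg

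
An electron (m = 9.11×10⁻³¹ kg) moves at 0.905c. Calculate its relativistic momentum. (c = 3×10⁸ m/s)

γ = 1/√(1 - 0.905²) = 2.3507
v = 0.905 × 3×10⁸ = 2.715×10⁸ m/s
p = γmv = 2.3507 × 9.11×10⁻³¹ × 2.715×10⁸ = 5.814×10⁻²² kg·m/s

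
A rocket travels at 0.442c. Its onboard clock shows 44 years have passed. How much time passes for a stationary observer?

Proper time Δt₀ = 44 years
γ = 1/√(1 - 0.442²) = 1.1148
Δt = γΔt₀ = 1.1148 × 44 = 49.05 years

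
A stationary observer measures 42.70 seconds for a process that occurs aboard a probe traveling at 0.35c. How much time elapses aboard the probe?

Dilated time Δt = 42.70 seconds
γ = 1/√(1 - 0.35²) = 1.0675
Δt₀ = Δt/γ = 42.70/1.0675 = 40.00 seconds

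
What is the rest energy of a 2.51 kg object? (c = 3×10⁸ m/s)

c² = (3×10⁸)² = 9.000×10¹⁶ m²/s²
E₀ = mc² = 2.51 × 9.000×10¹⁶ = 2.259×10¹⁷ J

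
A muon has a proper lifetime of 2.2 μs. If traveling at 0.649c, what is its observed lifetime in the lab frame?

Proper lifetime τ₀ = 2.2 μs
γ = 1/√(1 - 0.649²) = 1.3144
τ = γτ₀ = 1.3144 × 2.2 μs = 2.892 μs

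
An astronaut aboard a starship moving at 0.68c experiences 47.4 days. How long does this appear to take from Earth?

Proper time Δt₀ = 47.4 days
γ = 1/√(1 - 0.68²) = 1.364
Δt = γΔt₀ = 1.364 × 47.4 = 64.65 days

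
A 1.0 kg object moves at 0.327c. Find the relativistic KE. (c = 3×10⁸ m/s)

γ = 1/√(1 - 0.327²) = 1.058174
γ - 1 = 0.058174
KE = (γ-1)mc² = 0.058174 × 1.0 × (3×10⁸)² = 5.236×10¹⁵ J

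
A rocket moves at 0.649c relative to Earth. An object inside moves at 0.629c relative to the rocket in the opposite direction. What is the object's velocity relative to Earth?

Object's velocity in rocket frame is u' = -0.629c
u = (u' + v)/(1 + u'v/c²) = (v - 0.629)/(1 - 0.629·v/c²)
Numerator: 0.649 - 0.629 = 0.02
Denominator: 1 - 0.408221 = 0.591779
u = 0.02/0.591779 = 0.03380c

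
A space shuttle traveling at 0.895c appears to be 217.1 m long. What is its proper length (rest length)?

Contracted length L = 217.1 m
γ = 1/√(1 - 0.895²) = 2.242
L₀ = γL = 2.242 × 217.1 = 486.7 m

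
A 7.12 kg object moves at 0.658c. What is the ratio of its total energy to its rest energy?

E = γmc², E₀ = mc²
E/E₀ = γ = 1/√(1 - 0.658²) = 1.328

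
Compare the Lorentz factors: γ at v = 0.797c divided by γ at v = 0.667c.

γ₁ = 1/√(1 - 0.797²) = 1.656
γ₂ = 1/√(1 - 0.667²) = 1.342
γ₁/γ₂ = 1.656/1.342 = 1.234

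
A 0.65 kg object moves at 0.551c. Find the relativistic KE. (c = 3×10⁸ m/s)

γ = 1/√(1 - 0.551²) = 1.1983
γ - 1 = 0.1983
KE = (γ-1)mc² = 0.1983 × 0.65 × (3×10⁸)² = 1.160×10¹⁶ J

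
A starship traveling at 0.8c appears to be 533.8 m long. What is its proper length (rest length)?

Contracted length L = 533.8 m
γ = 1/√(1 - 0.8²) = 1.6667
L₀ = γL = 1.6667 × 533.8 = 889.7 m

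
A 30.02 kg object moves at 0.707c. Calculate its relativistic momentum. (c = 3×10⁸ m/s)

γ = 1/√(1 - 0.707²) = 1.414
v = 0.707 × 3×10⁸ = 2.121×10⁸ m/s
p = γmv = 1.414 × 30.02 × 2.121×10⁸ = 9.003×10⁹ kg·m/s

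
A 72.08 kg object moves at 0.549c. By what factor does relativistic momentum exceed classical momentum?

p_rel = γmv, p_class = mv
Ratio = γ = 1/√(1 - 0.549²) = 1.196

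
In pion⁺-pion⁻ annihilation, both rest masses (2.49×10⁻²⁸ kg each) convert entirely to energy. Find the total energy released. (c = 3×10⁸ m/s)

Both particles have the same rest mass, so total mass = 2m
E = 2m·c² = 2 × 2.49×10⁻²⁸ × (3×10⁸)²
= 2 × 2.49×10⁻²⁸ × 9×10¹⁶
= 4.482×10⁻¹¹ J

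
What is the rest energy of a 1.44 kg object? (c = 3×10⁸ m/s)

c² = (3×10⁸)² = 9.000×10¹⁶ m²/s²
E₀ = mc² = 1.44 × 9.000×10¹⁶ = 1.296×10¹⁷ J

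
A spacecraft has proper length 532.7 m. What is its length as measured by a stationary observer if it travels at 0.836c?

Proper length L₀ = 532.7 m
γ = 1/√(1 - 0.836²) = 1.8224
L = L₀/γ = 532.7/1.8224 = 292.3 m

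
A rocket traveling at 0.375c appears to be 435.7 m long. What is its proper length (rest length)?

Contracted length L = 435.7 m
γ = 1/√(1 - 0.375²) = 1.0787
L₀ = γL = 1.0787 × 435.7 = 470.0 m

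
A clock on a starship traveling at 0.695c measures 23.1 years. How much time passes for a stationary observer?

Proper time Δt₀ = 23.1 years
γ = 1/√(1 - 0.695²) = 1.391
Δt = γΔt₀ = 1.391 × 23.1 = 32.13 years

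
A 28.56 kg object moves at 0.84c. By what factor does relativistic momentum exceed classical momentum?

p_rel = γmv, p_class = mv
Ratio = γ = 1/√(1 - 0.84²) = 1.843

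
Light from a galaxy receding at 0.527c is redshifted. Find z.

β = 0.527
(1+β)/(1-β) = 1.527/0.473 = 3.22833
√(3.22833) = 1.7968
z = 1.7968 - 1 = 0.7968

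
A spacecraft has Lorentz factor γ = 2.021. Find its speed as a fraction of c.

From γ = 1/√(1 - v²/c²):
1/γ² = 1/2.021² = 0.2448
v²/c² = 1 - 0.2448 = 0.7552
v/c = √(0.7552) = 0.8690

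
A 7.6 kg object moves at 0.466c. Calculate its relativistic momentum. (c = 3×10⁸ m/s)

γ = 1/√(1 - 0.466²) = 1.130
v = 0.466 × 3×10⁸ = 1.398×10⁸ m/s
p = γmv = 1.130 × 7.6 × 1.398×10⁸ = 1.201×10⁹ kg·m/s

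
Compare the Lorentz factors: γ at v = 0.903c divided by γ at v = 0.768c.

γ₁ = 1/√(1 - 0.903²) = 2.328
γ₂ = 1/√(1 - 0.768²) = 1.561
γ₁/γ₂ = 2.328/1.561 = 1.491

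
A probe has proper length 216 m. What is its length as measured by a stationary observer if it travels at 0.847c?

Proper length L₀ = 216 m
γ = 1/√(1 - 0.847²) = 1.881
L = L₀/γ = 216/1.881 = 114.8 m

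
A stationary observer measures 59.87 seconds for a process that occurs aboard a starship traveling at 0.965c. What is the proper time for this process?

Dilated time Δt = 59.87 seconds
γ = 1/√(1 - 0.965²) = 3.813
Δt₀ = Δt/γ = 59.87/3.813 = 15.70 seconds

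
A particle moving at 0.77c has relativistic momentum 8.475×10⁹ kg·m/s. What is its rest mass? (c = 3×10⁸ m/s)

γ = 1/√(1 - 0.77²) = 1.567
v = 0.77 × 3×10⁸ = 2.310×10⁸ m/s
m = p/(γv) = 8.475×10⁹/(1.567 × 2.310×10⁸) = 23.41 kg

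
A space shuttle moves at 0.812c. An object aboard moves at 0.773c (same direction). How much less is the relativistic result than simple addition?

Classical: u' + v = 0.773 + 0.812 = 1.585c
Relativistic: u = (0.773 + 0.812)/(1 + 0.627676) = 1.585/1.627676 = 0.9738c
Difference: 1.585 - 0.9738 = 0.6112c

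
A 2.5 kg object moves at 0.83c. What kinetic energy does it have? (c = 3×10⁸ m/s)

γ = 1/√(1 - 0.83²) = 1.7929
γ - 1 = 0.7929
KE = (γ-1)mc² = 0.7929 × 2.5 × (3×10⁸)² = 1.784×10¹⁷ J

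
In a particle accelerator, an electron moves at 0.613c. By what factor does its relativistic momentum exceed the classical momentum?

p_rel = γmv, p_class = mv
Ratio = γ = 1/√(1 - 0.613²)
= 1/√(0.624231) = 1.266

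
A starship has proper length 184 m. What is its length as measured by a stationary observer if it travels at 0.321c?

Proper length L₀ = 184 m
γ = 1/√(1 - 0.321²) = 1.0559
L = L₀/γ = 184/1.0559 = 174.3 m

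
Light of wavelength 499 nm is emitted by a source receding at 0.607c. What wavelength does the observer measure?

β = 0.607
Wavelength Doppler factor = √(1.607/0.393) = √(4.089) = 2.022
λ_obs = 499 × 2.022 = 1009 nm (redshift)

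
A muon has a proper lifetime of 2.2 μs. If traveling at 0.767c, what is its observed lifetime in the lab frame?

Proper lifetime τ₀ = 2.2 μs
γ = 1/√(1 - 0.767²) = 1.5585
τ = γτ₀ = 1.5585 × 2.2 μs = 3.429 μs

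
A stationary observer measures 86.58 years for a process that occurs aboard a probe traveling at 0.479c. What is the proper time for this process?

Dilated time Δt = 86.58 years
γ = 1/√(1 - 0.479²) = 1.1392
Δt₀ = Δt/γ = 86.58/1.1392 = 76.00 years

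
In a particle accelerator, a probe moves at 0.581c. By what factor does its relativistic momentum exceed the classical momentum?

p_rel = γmv, p_class = mv
Ratio = γ = 1/√(1 - 0.581²)
= 1/√(0.662439) = 1.229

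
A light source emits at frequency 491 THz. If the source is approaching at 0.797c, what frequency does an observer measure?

β = v/c = 0.797
(1+β)/(1-β) = 1.797/0.203 = 8.852
Doppler factor = √(8.852) = 2.975
f_obs = 491 × 2.975 = 1461 THz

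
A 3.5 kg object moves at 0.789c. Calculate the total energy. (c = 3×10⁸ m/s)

γ = 1/√(1 - 0.789²) = 1.6276
mc² = 3.5 × (3×10⁸)² = 3.150×10¹⁷ J
E = γmc² = 1.6276 × 3.150×10¹⁷ = 5.127×10¹⁷ J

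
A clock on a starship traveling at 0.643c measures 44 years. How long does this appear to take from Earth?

Proper time Δt₀ = 44 years
γ = 1/√(1 - 0.643²) = 1.3057
Δt = γΔt₀ = 1.3057 × 44 = 57.45 years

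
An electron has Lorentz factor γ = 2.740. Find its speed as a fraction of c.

From γ = 1/√(1 - v²/c²):
1/γ² = 1/2.740² = 0.1332
v²/c² = 1 - 0.1332 = 0.8668
v/c = √(0.8668) = 0.9310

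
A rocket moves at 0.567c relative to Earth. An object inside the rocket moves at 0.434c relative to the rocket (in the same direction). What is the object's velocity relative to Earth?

u = (u' + v)/(1 + u'v/c²)
Numerator: 0.434 + 0.567 = 1.001
Denominator: 1 + 0.246078 = 1.246078
u = 1.001/1.246078 = 0.8033c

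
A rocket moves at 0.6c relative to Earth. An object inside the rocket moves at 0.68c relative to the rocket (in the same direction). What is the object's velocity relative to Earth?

u = (u' + v)/(1 + u'v/c²)
Numerator: 0.68 + 0.6 = 1.28
Denominator: 1 + 0.408 = 1.408
u = 1.28/1.408 = 0.9091c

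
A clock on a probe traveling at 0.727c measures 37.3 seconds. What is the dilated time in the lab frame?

Proper time Δt₀ = 37.3 seconds
γ = 1/√(1 - 0.727²) = 1.4564
Δt = γΔt₀ = 1.4564 × 37.3 = 54.32 seconds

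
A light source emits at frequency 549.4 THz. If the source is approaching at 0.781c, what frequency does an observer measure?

β = v/c = 0.781
(1+β)/(1-β) = 1.781/0.219 = 8.132
Doppler factor = √(8.132) = 2.852
f_obs = 549.4 × 2.852 = 1567 THz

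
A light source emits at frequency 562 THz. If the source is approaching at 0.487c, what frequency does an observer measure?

β = v/c = 0.487
(1+β)/(1-β) = 1.487/0.513 = 2.8986
Doppler factor = √(2.8986) = 1.7025
f_obs = 562 × 1.7025 = 956.8 THz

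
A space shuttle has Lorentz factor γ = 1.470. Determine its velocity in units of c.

From γ = 1/√(1 - v²/c²):
1/γ² = 1/1.470² = 0.46277
v²/c² = 1 - 0.46277 = 0.53723
v/c = √(0.53723) = 0.7330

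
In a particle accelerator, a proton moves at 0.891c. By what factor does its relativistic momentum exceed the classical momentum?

p_rel = γmv, p_class = mv
Ratio = γ = 1/√(1 - 0.891²)
= 1/√(0.206119) = 2.203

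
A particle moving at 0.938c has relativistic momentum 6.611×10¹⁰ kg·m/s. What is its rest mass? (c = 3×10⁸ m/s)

γ = 1/√(1 - 0.938²) = 2.8849
v = 0.938 × 3×10⁸ = 2.814×10⁸ m/s
m = p/(γv) = 6.611×10¹⁰/(2.8849 × 2.814×10⁸) = 81.44 kg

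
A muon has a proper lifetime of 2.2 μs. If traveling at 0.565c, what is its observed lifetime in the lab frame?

Proper lifetime τ₀ = 2.2 μs
γ = 1/√(1 - 0.565²) = 1.212
τ = γτ₀ = 1.212 × 2.2 μs = 2.666 μs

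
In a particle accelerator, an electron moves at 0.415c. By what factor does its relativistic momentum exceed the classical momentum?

p_rel = γmv, p_class = mv
Ratio = γ = 1/√(1 - 0.415²)
= 1/√(0.827775) = 1.099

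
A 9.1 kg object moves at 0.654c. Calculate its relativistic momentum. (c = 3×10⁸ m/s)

γ = 1/√(1 - 0.654²) = 1.322
v = 0.654 × 3×10⁸ = 1.962×10⁸ m/s
p = γmv = 1.322 × 9.1 × 1.962×10⁸ = 2.360×10⁹ kg·m/s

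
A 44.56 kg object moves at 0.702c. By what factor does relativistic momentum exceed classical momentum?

p_rel = γmv, p_class = mv
Ratio = γ = 1/√(1 - 0.702²) = 1.404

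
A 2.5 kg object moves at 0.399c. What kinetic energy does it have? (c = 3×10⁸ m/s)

γ = 1/√(1 - 0.399²) = 1.09057
γ - 1 = 0.09057
KE = (γ-1)mc² = 0.09057 × 2.5 × (3×10⁸)² = 2.038×10¹⁶ J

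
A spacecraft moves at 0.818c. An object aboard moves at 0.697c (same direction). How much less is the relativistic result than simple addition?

Classical: u' + v = 0.697 + 0.818 = 1.515c
Relativistic: u = (0.697 + 0.818)/(1 + 0.570146) = 1.515/1.570146 = 0.9649c
Difference: 1.515 - 0.9649 = 0.5501c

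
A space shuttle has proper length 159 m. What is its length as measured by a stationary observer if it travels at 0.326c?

Proper length L₀ = 159 m
γ = 1/√(1 - 0.326²) = 1.058
L = L₀/γ = 159/1.058 = 150.3 m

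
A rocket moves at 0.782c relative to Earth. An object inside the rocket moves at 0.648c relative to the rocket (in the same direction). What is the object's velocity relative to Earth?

u = (u' + v)/(1 + u'v/c²)
Numerator: 0.648 + 0.782 = 1.43
Denominator: 1 + 0.506736 = 1.506736
u = 1.43/1.506736 = 0.9491c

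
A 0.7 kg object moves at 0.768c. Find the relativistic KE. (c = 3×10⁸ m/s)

γ = 1/√(1 - 0.768²) = 1.5614
γ - 1 = 0.5614
KE = (γ-1)mc² = 0.5614 × 0.7 × (3×10⁸)² = 3.537×10¹⁶ J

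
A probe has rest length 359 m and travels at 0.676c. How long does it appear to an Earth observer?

Proper length L₀ = 359 m
γ = 1/√(1 - 0.676²) = 1.35703
L = L₀/γ = 359/1.35703 = 264.5 m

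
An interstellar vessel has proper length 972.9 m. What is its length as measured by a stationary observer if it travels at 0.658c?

Proper length L₀ = 972.9 m
γ = 1/√(1 - 0.658²) = 1.328
L = L₀/γ = 972.9/1.328 = 732.6 m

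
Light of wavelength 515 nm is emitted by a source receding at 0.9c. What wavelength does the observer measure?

β = 0.9
Wavelength Doppler factor = √(1.9/0.1) = √(19.00) = 4.359
λ_obs = 515 × 4.359 = 2245 nm (redshift)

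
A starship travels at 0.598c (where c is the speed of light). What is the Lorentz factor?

v/c = 0.598, so (v/c)² = 0.357604
1 - (v/c)² = 0.642396
γ = 1/√(0.642396) = 1.248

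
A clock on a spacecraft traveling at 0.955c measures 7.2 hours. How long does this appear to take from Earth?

Proper time Δt₀ = 7.2 hours
γ = 1/√(1 - 0.955²) = 3.371
Δt = γΔt₀ = 3.371 × 7.2 = 24.27 hours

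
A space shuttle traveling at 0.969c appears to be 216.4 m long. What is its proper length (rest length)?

Contracted length L = 216.4 m
γ = 1/√(1 - 0.969²) = 4.0476
L₀ = γL = 4.0476 × 216.4 = 875.9 m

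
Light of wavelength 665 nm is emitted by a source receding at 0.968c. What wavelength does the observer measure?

β = 0.968
Wavelength Doppler factor = √(1.968/0.032) = √(61.50) = 7.842
λ_obs = 665 × 7.842 = 5215 nm (redshift)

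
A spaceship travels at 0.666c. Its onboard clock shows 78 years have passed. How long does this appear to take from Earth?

Proper time Δt₀ = 78 years
γ = 1/√(1 - 0.666²) = 1.341
Δt = γΔt₀ = 1.341 × 78 = 104.6 years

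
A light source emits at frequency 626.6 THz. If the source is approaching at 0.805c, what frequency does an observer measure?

β = v/c = 0.805
(1+β)/(1-β) = 1.805/0.195 = 9.256
Doppler factor = √(9.256) = 3.042
f_obs = 626.6 × 3.042 = 1906 THz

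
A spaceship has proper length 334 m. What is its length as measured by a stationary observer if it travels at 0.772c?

Proper length L₀ = 334 m
γ = 1/√(1 - 0.772²) = 1.573
L = L₀/γ = 334/1.573 = 212.3 m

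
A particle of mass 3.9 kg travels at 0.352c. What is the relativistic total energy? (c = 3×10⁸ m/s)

γ = 1/√(1 - 0.352²) = 1.0684
mc² = 3.9 × (3×10⁸)² = 3.510×10¹⁷ J
E = γmc² = 1.0684 × 3.510×10¹⁷ = 3.750×10¹⁷ J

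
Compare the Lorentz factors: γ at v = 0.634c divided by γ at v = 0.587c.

γ₁ = 1/√(1 - 0.634²) = 1.293
γ₂ = 1/√(1 - 0.587²) = 1.235
γ₁/γ₂ = 1.293/1.235 = 1.047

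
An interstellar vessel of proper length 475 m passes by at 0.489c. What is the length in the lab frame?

Proper length L₀ = 475 m
γ = 1/√(1 - 0.489²) = 1.1464
L = L₀/γ = 475/1.1464 = 414.3 m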